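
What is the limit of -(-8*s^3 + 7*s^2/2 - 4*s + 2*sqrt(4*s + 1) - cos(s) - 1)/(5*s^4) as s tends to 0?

Substitution gives 0/0; apply L'Hôpital's rule 4 times.
After differentiating numerator and denominator 4 times the quotient is (-cos(s) - 480/(4*s + 1)^(7/2))/(-120); at s = 0 this is 481/120.

481/120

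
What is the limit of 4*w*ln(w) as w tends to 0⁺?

0

This is a 0·(−∞) form. Rewrite as 4·ln(w) / w^(−1) and apply L'Hôpital:
the derivative quotient is 4·(1/w) / (−1·w^(−2)) = (-4/1)·w^1 → 0.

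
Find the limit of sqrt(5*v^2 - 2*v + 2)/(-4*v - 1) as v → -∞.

For large |v|, √(5*v^2 - 2*v + 2) ≈ √5·|v| and the denominator ≈ -4v.
Since v → −∞, |v| = −v, giving −√5/(-4) = √(5)/4.

√(5)/4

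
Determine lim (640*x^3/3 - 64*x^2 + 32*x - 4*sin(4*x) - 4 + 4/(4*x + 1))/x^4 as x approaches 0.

Substitution gives 0/0; apply L'Hôpital's rule 4 times.
After differentiating numerator and denominator 4 times the quotient is (-1024*sin(4*x) + 24576/(4*x + 1)^5)/(24); at x = 0 this is 1024.

1024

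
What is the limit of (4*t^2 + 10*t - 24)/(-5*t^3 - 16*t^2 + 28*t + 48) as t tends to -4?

11/42

Direct substitution gives 0/0, so factor. Both numerator and denominator have (t + 4) as a factor.
After cancelling, the expression reduces to (4*t - 6)/(-5*t^2 + 4*t + 12).
Substituting t = -4 gives 11/42.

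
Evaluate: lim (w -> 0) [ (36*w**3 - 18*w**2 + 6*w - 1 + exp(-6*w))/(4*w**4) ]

Direct substitution gives 0/0.
Apply L'Hôpital: lim (108*w^2 - 36*w + 6 - 6*e^(-6*w))/(16*w^3), still 0/0.
Apply L'Hôpital: lim (216*w - 36 + 36*e^(-6*w))/(48*w^2), still 0/0.
Apply L'Hôpital: lim (216 - 216*e^(-6*w))/(96*w), still 0/0.
After 4 applications of L'Hôpital's rule the quotient is (1296*e^(-6*w))/(96); substituting w = 0 gives 27/2.

27/2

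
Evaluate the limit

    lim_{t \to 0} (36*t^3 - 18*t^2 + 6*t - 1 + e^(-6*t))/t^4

Direct substitution gives 0/0.
Apply L'Hôpital: lim (108*t^2 - 36*t + 6 - 6*e^(-6*t))/(4*t^3), still 0/0.
Apply L'Hôpital: lim (216*t - 36 + 36*e^(-6*t))/(12*t^2), still 0/0.
Apply L'Hôpital: lim (216 - 216*e^(-6*t))/(24*t), still 0/0.
After 4 applications of L'Hôpital's rule the quotient is (1296*e^(-6*t))/(24); substituting t = 0 gives 54.

54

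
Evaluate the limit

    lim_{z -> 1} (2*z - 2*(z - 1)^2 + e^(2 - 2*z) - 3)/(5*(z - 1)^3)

Direct substitution gives 0/0.
Apply L'Hôpital: lim (-4*z - 2*e^(2 - 2*z) + 6)/(15*(z - 1)^2), still 0/0.
Apply L'Hôpital: lim (4*e^(2 - 2*z) - 4)/(30*z - 30), still 0/0.
After 3 applications of L'Hôpital's rule the quotient is (-8*e^(2 - 2*z))/(30); substituting z = 1 gives -4/15.

-4/15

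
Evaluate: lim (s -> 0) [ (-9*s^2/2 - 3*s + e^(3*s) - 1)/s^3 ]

Direct substitution gives 0/0.
Apply L'Hôpital: lim (-9*s + 3*e^(3*s) - 3)/(3*s^2), still 0/0.
Apply L'Hôpital: lim (9*e^(3*s) - 9)/(6*s), still 0/0.
After 3 applications of L'Hôpital's rule the quotient is (27*e^(3*s))/(6); substituting s = 0 gives 9/2.

9/2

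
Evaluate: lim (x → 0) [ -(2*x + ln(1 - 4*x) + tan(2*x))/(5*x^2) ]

Substitution gives 0/0 (the numerator vanishes to order 2).
Expand each term to order x^2: the coefficient of x^2 in tan(2x) is 0 and in ln(1 - 4x) is -8.
Lower-order terms cancel with the polynomial part, so the numerator is (-8)·x^2 + o(x^2), and the limit is (-8)/(-5) = 8/5.

8/5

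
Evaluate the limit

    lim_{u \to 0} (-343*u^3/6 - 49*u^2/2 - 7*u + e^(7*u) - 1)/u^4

Direct substitution gives 0/0.
Apply L'Hôpital: lim (-343*u^2/2 - 49*u + 7*e^(7*u) - 7)/(4*u^3), still 0/0.
Apply L'Hôpital: lim (-343*u + 49*e^(7*u) - 49)/(12*u^2), still 0/0.
Apply L'Hôpital: lim (343*e^(7*u) - 343)/(24*u), still 0/0.
After 4 applications of L'Hôpital's rule the quotient is (2401*e^(7*u))/(24); substituting u = 0 gives 2401/24.

2401/24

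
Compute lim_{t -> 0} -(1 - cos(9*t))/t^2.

Substitution gives 0/0.
Use (1 − cos u)/u² → 1/2 with u = 9t: the limit is 9²/(2·(-1)) = -81/2.

-81/2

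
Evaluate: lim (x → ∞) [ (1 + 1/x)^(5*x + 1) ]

e^(5)

Let L be the limit and take ln: ln L = lim (5x + 1)·ln(1 + 1/x) = lim (5x + 1)·(1/x + O(1/x²)) = 5.
Hence L = e^(5).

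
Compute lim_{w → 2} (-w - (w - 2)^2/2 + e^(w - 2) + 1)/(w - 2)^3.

1/6

Direct substitution gives 0/0.
Apply L'Hôpital: lim (-w + e^(w - 2) + 1)/(3*(w - 2)^2), still 0/0.
Apply L'Hôpital: lim (e^(w - 2) - 1)/(6*w - 12), still 0/0.
After 3 applications of L'Hôpital's rule the quotient is (e^(w - 2))/(6); substituting w = 2 gives 1/6.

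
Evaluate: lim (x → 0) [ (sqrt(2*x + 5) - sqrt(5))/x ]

A 0/0 form; rationalise with √(5 + 2x) + √5. This collapses the numerator to 2x, leaving 2/(√(5 + 2x) + √5) → 2/(2√5) = √(5)/5.

√(5)/5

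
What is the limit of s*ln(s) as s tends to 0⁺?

This is a 0·(−∞) form. Rewrite as 1·ln(s) / s^(−1) and apply L'Hôpital:
the derivative quotient is 1·(1/s) / (−1·s^(−2)) = (-1/1)·s^1 → 0.

0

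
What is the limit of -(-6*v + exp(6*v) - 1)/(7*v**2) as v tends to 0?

Direct substitution gives 0/0.
Apply L'Hôpital: lim (6*e^(6*v) - 6)/(-14*v), still 0/0.
After 2 applications of L'Hôpital's rule the quotient is (36*e^(6*v))/(-14); substituting v = 0 gives -18/7.

-18/7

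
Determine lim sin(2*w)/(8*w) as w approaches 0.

1/4

Substitution gives 0/0.
Write it as (2/8)·sin(2w)/(2w); since sin(u)/u → 1, the limit is 1/4.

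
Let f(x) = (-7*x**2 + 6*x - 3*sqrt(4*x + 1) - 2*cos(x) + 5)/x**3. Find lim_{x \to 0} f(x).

Substitution gives 0/0 (the numerator vanishes to order 3).
Expand each term to order x^3: the coefficient of x^3 in -2·cos(x) is 0 and in -3·√(1 + 4x) is -12.
Lower-order terms cancel with the polynomial part, so the numerator is (-12)·x^3 + o(x^3), and the limit is (-12)/(1) = -12.

-12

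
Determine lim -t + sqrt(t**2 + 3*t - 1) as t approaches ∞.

An ∞ − ∞ form. Rationalising with the conjugate, the difference becomes (3t - 1) / (√(t^2 + 3*t - 1) + t).
For large t the denominator behaves like 2·t, so the quotient tends to 3/2 = 3/2.

3/2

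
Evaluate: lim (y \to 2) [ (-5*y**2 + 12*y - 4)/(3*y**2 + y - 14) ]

-8/13

At y = 2 both the top and bottom vanish — a removable singularity. Factoring out (y - 2) from each leaves (2 - 5*y)/(3*y + 7), which at y = 2 equals -8/13.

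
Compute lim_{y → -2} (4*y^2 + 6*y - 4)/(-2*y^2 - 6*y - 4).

-5

Direct substitution gives 0/0, so factor. Both numerator and denominator have (y + 2) as a factor.
After cancelling, the expression reduces to (4*y - 2)/(-2*y - 2).
Substituting y = -2 gives -5.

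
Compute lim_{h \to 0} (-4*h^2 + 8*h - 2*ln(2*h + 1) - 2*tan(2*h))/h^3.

-32/3

Substitution gives 0/0 (the numerator vanishes to order 3).
Expand each term to order h^3: the coefficient of h^3 in -2·ln(1 + 2h) is -16/3 and in -2·tan(2h) is -16/3.
Lower-order terms cancel with the polynomial part, so the numerator is (-32/3)·h^3 + o(h^3), and the limit is (-32/3)/(1) = -32/3.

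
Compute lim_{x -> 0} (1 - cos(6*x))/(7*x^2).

Substitution gives 0/0.
Use (1 − cos u)/u² → 1/2 with u = 6x: the limit is 6²/(2·7) = 18/7.

18/7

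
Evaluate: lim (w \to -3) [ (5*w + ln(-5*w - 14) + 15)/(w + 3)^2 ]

Direct substitution gives 0/0.
Apply L'Hôpital: lim (5 - 5/(-5*w - 14))/(2*w + 6), still 0/0.
After 2 applications of L'Hôpital's rule the quotient is (-25/(-5*w - 14)^2)/(2); substituting w = -3 gives -25/2.

-25/2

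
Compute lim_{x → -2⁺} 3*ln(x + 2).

As x → -2⁺, x + 2 → 0⁺ and ln(x + 2) → −∞.
Multiplying by 3 gives -∞.

-∞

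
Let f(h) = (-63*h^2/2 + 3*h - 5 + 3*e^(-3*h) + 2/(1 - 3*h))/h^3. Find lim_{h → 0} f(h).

Substitution gives 0/0 (the numerator vanishes to order 3).
Expand each term to order h^3: the coefficient of h^3 in 2·1/(1 - 3h) is 54 and in 3·e^(-3h) is -27/2.
Lower-order terms cancel with the polynomial part, so the numerator is (81/2)·h^3 + o(h^3), and the limit is (81/2)/(1) = 81/2.

81/2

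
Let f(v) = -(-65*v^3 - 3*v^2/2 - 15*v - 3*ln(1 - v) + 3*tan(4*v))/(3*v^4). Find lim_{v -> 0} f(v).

-1/4

Substitution gives 0/0 (the numerator vanishes to order 4).
Expand each term to order v^4: the coefficient of v^4 in -3·ln(1 - v) is 3/4 and in 3·tan(4v) is 0.
Lower-order terms cancel with the polynomial part, so the numerator is (3/4)·v^4 + o(v^4), and the limit is (3/4)/(-3) = -1/4.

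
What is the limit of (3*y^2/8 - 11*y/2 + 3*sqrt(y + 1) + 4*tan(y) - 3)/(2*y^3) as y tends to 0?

73/96

Substitution gives 0/0 (the numerator vanishes to order 3).
Expand each term to order y^3: the coefficient of y^3 in 4·tan(y) is 4/3 and in 3·√(1 + y) is 3/16.
Lower-order terms cancel with the polynomial part, so the numerator is (73/48)·y^3 + o(y^3), and the limit is (73/48)/(2) = 73/96.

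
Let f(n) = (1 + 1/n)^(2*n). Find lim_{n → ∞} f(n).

e^(2)

The base → 1 and the exponent → ∞: a 1^∞ form.
Take logarithms: (2n)·ln(1 + 1/n). Since ln(1+u) ~ u for small u, this behaves like (2n)·(1/n) → 2.
So the limit is e^(2).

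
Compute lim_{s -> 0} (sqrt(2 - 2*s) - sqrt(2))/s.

-√(2)/2

Substitution gives 0/0. Multiply numerator and denominator by the conjugate √(2 - 2s) + √2.
The numerator becomes (2 - 2s) − 2 = -2s, so the expression simplifies to -2/(√(2 - 2s) + √2).
Letting s → 0 gives -2/(2√2) = -√(2)/2.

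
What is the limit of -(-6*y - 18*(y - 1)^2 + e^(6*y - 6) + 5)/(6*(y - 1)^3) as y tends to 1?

Direct substitution gives 0/0.
Apply L'Hôpital: lim (-36*y + 6*e^(6*y - 6) + 30)/(-18*(y - 1)^2), still 0/0.
Apply L'Hôpital: lim (36*e^(6*y - 6) - 36)/(36 - 36*y), still 0/0.
After 3 applications of L'Hôpital's rule the quotient is (216*e^(6*y - 6))/(-36); substituting y = 1 gives -6.

-6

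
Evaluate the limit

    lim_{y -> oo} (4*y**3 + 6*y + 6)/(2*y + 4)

The numerator has higher degree (3 > 1); the quotient behaves like (4/(2))·y^2 for large |y|.
As y → +∞ this diverges to ∞.

∞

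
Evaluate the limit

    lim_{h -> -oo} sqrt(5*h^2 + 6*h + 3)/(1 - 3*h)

√(5)/3

For large |h|, √(5*h^2 + 6*h + 3) ≈ √5·|h| and the denominator ≈ -3h.
Since h → −∞, |h| = −h, giving −√5/(-3) = √(5)/3.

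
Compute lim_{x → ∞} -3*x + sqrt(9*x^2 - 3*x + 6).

An ∞ − ∞ form. Rationalising with the conjugate, the difference becomes (-3x + 6) / (√(9*x^2 - 3*x + 6) + 3x).
For large x the denominator behaves like 2·3x, so the quotient tends to -3/6 = -1/2.

-1/2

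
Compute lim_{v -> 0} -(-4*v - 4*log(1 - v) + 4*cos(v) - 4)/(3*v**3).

Substitution gives 0/0; apply L'Hôpital's rule 3 times.
After differentiating numerator and denominator 3 times the quotient is (4*sin(v) - 8/(v - 1)^3)/(-18); at v = 0 this is -4/9.

-4/9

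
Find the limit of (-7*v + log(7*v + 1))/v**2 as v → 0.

-49/2

Direct substitution gives 0/0.
Apply L'Hôpital: lim (-7 + 7/(7*v + 1))/(2*v), still 0/0.
After 2 applications of L'Hôpital's rule the quotient is (-49/(7*v + 1)^2)/(2); substituting v = 0 gives -49/2.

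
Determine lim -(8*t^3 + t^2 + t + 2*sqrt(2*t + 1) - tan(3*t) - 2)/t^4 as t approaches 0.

Substitution gives 0/0; apply L'Hôpital's rule 4 times.
After differentiating numerator and denominator 4 times the quotient is (648*tan(3*t)/cos(3*t)^2 - 1944*tan(3*t)/cos(3*t)^4 - 30/(2*t + 1)^(7/2))/(-24); at t = 0 this is 5/4.

5/4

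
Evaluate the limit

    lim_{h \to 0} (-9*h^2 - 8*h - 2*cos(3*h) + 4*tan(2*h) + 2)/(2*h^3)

Substitution gives 0/0; apply L'Hôpital's rule 3 times.
After differentiating numerator and denominator 3 times the quotient is (-54*sin(3*h) + 192*tan(2*h)^4 + 256*tan(2*h)^2 + 64)/(12); at h = 0 this is 16/3.

16/3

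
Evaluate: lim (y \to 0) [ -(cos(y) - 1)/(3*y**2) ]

1/6

Direct substitution gives 0/0.
Apply L'Hôpital: lim (-sin(y))/(-6*y), still 0/0.
After 2 applications of L'Hôpital's rule the quotient is (-cos(y))/(-6); substituting y = 0 gives 1/6.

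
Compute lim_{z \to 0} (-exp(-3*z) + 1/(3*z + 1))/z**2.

Substitution gives 0/0; apply L'Hôpital's rule 2 times.
After differentiating numerator and denominator 2 times the quotient is (-9*e^(-3*z) + 18/(3*z + 1)^3)/(2); at z = 0 this is 9/2.

9/2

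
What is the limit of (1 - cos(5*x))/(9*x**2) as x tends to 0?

Substitution gives 0/0.
Use (1 − cos u)/u² → 1/2 with u = 5x: the limit is 5²/(2·9) = 25/18.

25/18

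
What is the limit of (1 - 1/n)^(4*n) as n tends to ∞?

The base → 1 and the exponent → ∞: a 1^∞ form.
Take logarithms: (4n)·ln(1 - 1/n). Since ln(1+u) ~ u for small u, this behaves like (4n)·(-1/n) → -4.
So the limit is e^(-4).

e^(-4)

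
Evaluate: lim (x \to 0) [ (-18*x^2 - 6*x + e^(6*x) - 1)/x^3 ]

Direct substitution gives 0/0.
Apply L'Hôpital: lim (-36*x + 6*e^(6*x) - 6)/(3*x^2), still 0/0.
Apply L'Hôpital: lim (36*e^(6*x) - 36)/(6*x), still 0/0.
After 3 applications of L'Hôpital's rule the quotient is (216*e^(6*x))/(6); substituting x = 0 gives 36.

36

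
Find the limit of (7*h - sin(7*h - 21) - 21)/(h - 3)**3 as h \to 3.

343/6

Direct substitution gives 0/0.
Apply L'Hôpital: lim (7 - 7*cos(7*h - 21))/(3*(h - 3)^2), still 0/0.
Apply L'Hôpital: lim (49*sin(7*h - 21))/(6*h - 18), still 0/0.
After 3 applications of L'Hôpital's rule the quotient is (343*cos(7*h - 21))/(6); substituting h = 3 gives 343/6.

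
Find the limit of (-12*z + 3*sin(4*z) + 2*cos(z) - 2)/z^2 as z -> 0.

Substitution gives 0/0 (the numerator vanishes to order 2).
Expand each term to order z^2: the coefficient of z^2 in 2·cos(z) is -1 and in 3·sin(4z) is 0.
Lower-order terms cancel with the polynomial part, so the numerator is (-1)·z^2 + o(z^2), and the limit is (-1)/(1) = -1.

-1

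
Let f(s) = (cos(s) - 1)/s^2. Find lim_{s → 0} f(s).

-1/2

Direct substitution gives 0/0.
Apply L'Hôpital: lim (-sin(s))/(2*s), still 0/0.
After 2 applications of L'Hôpital's rule the quotient is (-cos(s))/(2); substituting s = 0 gives -1/2.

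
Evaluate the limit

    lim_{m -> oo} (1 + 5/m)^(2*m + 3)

The base → 1 and the exponent → ∞: a 1^∞ form.
Take logarithms: (2m + 3)·ln(1 + 5/m). Since ln(1+u) ~ u for small u, this behaves like (2m)·(5/m) → 10.
So the limit is e^(10).

e^(10)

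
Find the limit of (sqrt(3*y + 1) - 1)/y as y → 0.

3/2

A 0/0 form; rationalise with √(1 + 3y) + √1. This collapses the numerator to 3y, leaving 3/(√(1 + 3y) + √1) → 3/(2√1) = 3/2.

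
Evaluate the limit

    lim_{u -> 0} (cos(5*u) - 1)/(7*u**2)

-25/14

Direct substitution gives 0/0.
Apply L'Hôpital: lim (-5*sin(5*u))/(14*u), still 0/0.
After 2 applications of L'Hôpital's rule the quotient is (-25*cos(5*u))/(14); substituting u = 0 gives -25/14.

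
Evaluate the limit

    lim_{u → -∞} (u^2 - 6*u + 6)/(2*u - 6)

The numerator has higher degree (2 > 1); the quotient behaves like (1/(2))·u^1 for large |u|.
As u → −∞ this diverges to -∞.

-∞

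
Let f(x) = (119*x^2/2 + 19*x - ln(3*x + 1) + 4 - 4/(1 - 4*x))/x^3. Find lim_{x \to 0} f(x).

Substitution gives 0/0; apply L'Hôpital's rule 3 times.
After differentiating numerator and denominator 3 times the quotient is (-1536/(4*x - 1)^4 - 54/(3*x + 1)^3)/(6); at x = 0 this is -265.

-265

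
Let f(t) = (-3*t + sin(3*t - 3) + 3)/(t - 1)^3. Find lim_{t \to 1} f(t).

Direct substitution gives 0/0.
Apply L'Hôpital: lim (3*cos(3*t - 3) - 3)/(3*(t - 1)^2), still 0/0.
Apply L'Hôpital: lim (-9*sin(3*t - 3))/(6*t - 6), still 0/0.
After 3 applications of L'Hôpital's rule the quotient is (-27*cos(3*t - 3))/(6); substituting t = 1 gives -9/2.

-9/2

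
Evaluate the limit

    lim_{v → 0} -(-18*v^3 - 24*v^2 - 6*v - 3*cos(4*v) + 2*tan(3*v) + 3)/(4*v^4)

Substitution gives 0/0 (the numerator vanishes to order 4).
Expand each term to order v^4: the coefficient of v^4 in -3·cos(4v) is -32 and in 2·tan(3v) is 0.
Lower-order terms cancel with the polynomial part, so the numerator is (-32)·v^4 + o(v^4), and the limit is (-32)/(-4) = 8.

8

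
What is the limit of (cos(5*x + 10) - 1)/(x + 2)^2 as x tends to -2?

-25/2

Direct substitution gives 0/0.
Apply L'Hôpital: lim (-5*sin(5*x + 10))/(2*x + 4), still 0/0.
After 2 applications of L'Hôpital's rule the quotient is (-25*cos(5*x + 10))/(2); substituting x = -2 gives -25/2.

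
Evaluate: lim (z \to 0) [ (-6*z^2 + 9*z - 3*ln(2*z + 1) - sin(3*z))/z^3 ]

Substitution gives 0/0 (the numerator vanishes to order 3).
Expand each term to order z^3: the coefficient of z^3 in −sin(3z) is 9/2 and in -3·ln(1 + 2z) is -8.
Lower-order terms cancel with the polynomial part, so the numerator is (-7/2)·z^3 + o(z^3), and the limit is (-7/2)/(1) = -7/2.

-7/2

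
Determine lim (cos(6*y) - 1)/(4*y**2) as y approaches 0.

Direct substitution gives 0/0.
Apply L'Hôpital: lim (-6*sin(6*y))/(8*y), still 0/0.
After 2 applications of L'Hôpital's rule the quotient is (-36*cos(6*y))/(8); substituting y = 0 gives -9/2.

-9/2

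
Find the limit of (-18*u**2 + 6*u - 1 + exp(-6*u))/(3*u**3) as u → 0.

Direct substitution gives 0/0.
Apply L'Hôpital: lim (-36*u + 6 - 6*e^(-6*u))/(9*u^2), still 0/0.
Apply L'Hôpital: lim (-36 + 36*e^(-6*u))/(18*u), still 0/0.
After 3 applications of L'Hôpital's rule the quotient is (-216*e^(-6*u))/(18); substituting u = 0 gives -12.

-12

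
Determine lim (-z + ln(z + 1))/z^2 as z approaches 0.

-1/2

Direct substitution gives 0/0.
Apply L'Hôpital: lim (-1 + 1/(z + 1))/(2*z), still 0/0.
After 2 applications of L'Hôpital's rule the quotient is (-1/(z + 1)^2)/(2); substituting z = 0 gives -1/2.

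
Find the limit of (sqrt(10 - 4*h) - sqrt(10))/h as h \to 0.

-√(10)/5

Substitution gives 0/0. Multiply numerator and denominator by the conjugate √(10 - 4h) + √10.
The numerator becomes (10 - 4h) − 10 = -4h, so the expression simplifies to -4/(√(10 - 4h) + √10).
Letting h → 0 gives -4/(2√10) = -√(10)/5.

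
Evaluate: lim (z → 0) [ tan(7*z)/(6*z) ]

Substitution gives 0/0.
Since tan(u)/u → 1 as u → 0, tan(7z)/(7z) → 1 and the limit is 7/6.

7/6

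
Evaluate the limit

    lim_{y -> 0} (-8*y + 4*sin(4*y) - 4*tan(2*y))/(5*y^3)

-32/3

Substitution gives 0/0 (the numerator vanishes to order 3).
Expand each term to order y^3: the coefficient of y^3 in -4·tan(2y) is -32/3 and in 4·sin(4y) is -128/3.
Lower-order terms cancel with the polynomial part, so the numerator is (-160/3)·y^3 + o(y^3), and the limit is (-160/3)/(5) = -32/3.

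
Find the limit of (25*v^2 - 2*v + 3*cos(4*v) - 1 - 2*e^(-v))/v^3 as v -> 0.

Substitution gives 0/0; apply L'Hôpital's rule 3 times.
After differentiating numerator and denominator 3 times the quotient is (192*sin(4*v) + 2*e^(-v))/(6); at v = 0 this is 1/3.

1/3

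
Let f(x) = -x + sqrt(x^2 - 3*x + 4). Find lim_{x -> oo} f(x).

An ∞ − ∞ form. Rationalising with the conjugate, the difference becomes (-3x + 4) / (√(x^2 - 3*x + 4) + x).
For large x the denominator behaves like 2·x, so the quotient tends to -3/2 = -3/2.

-3/2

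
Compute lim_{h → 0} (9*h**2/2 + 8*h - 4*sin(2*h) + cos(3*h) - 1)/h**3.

16/3

Substitution gives 0/0 (the numerator vanishes to order 3).
Expand each term to order h^3: the coefficient of h^3 in -4·sin(2h) is 16/3 and in cos(3h) is 0.
Lower-order terms cancel with the polynomial part, so the numerator is (16/3)·h^3 + o(h^3), and the limit is (16/3)/(1) = 16/3.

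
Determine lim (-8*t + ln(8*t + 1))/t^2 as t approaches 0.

-32

Direct substitution gives 0/0.
Apply L'Hôpital: lim (-8 + 8/(8*t + 1))/(2*t), still 0/0.
After 2 applications of L'Hôpital's rule the quotient is (-64/(8*t + 1)^2)/(2); substituting t = 0 gives -32.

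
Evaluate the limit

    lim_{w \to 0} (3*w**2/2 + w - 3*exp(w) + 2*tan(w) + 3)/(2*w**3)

Substitution gives 0/0 (the numerator vanishes to order 3).
Expand each term to order w^3: the coefficient of w^3 in -3·e^(w) is -1/2 and in 2·tan(w) is 2/3.
Lower-order terms cancel with the polynomial part, so the numerator is (1/6)·w^3 + o(w^3), and the limit is (1/6)/(2) = 1/12.

1/12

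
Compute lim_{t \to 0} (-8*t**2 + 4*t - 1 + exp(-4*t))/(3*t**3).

-32/9

Direct substitution gives 0/0.
Apply L'Hôpital: lim (-16*t + 4 - 4*e^(-4*t))/(9*t^2), still 0/0.
Apply L'Hôpital: lim (-16 + 16*e^(-4*t))/(18*t), still 0/0.
After 3 applications of L'Hôpital's rule the quotient is (-64*e^(-4*t))/(18); substituting t = 0 gives -32/9.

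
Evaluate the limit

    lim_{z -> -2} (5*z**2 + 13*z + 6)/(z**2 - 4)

7/4

At z = -2 both the top and bottom vanish — a removable singularity. Factoring out (z + 2) from each leaves (5*z + 3)/(z - 2), which at z = -2 equals 7/4.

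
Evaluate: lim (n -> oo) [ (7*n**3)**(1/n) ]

1

Base → ∞ and exponent → 0: an ∞^0 form.
Take logs: (1/n)·ln(7·n^3) = (ln 7 + 3·ln n)/n → 0.
So the limit is e^0 = 1.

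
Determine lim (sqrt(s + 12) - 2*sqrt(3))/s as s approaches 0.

Substitution gives 0/0. Multiply numerator and denominator by the conjugate √(12 + s) + √12.
The numerator becomes (12 + s) − 12 = s, so the expression simplifies to 1/(√(12 + s) + √12).
Letting s → 0 gives 1/(2√12) = √(3)/12.

√(3)/12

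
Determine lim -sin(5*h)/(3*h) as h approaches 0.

-5/3

Substitution gives 0/0.
Write it as (5/(-3))·sin(5h)/(5h); since sin(u)/u → 1, the limit is -5/3.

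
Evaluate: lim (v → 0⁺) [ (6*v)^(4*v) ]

Base → 0⁺ and exponent → 0⁺: a 0^0 form.
Take logs: 4v·ln(6v). This is 0·(−∞); rewriting as ln(6v)/(1/(4v)) and applying L'Hôpital gives 0.
Hence the limit is e^0 = 1.

1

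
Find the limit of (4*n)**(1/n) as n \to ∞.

1

Base → ∞ and exponent → 0: an ∞^0 form.
Take logs: (1/n)·ln(4·n^1) = (ln 4 + 1·ln n)/n → 0.
So the limit is e^0 = 1.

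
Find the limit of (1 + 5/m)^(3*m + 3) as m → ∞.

e^(15)

Write it as [(1 + 5/m)^m]^(3) · (1 + 5/m)^(3). The bracketed term tends to e^(5) and the second factor to 1, so the limit is e^(15).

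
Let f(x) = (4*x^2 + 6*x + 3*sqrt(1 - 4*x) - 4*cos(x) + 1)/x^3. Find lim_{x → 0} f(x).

Substitution gives 0/0; apply L'Hôpital's rule 3 times.
After differentiating numerator and denominator 3 times the quotient is (-4*sin(x) - 72/(1 - 4*x)^(5/2))/(6); at x = 0 this is -12.

-12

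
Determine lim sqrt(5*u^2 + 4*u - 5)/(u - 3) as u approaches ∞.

For large |u|, √(5*u^2 + 4*u - 5) ≈ √5·|u| and the denominator ≈ u.
Since u → +∞, |u| = u, giving √5/(1) = √(5).

√(5)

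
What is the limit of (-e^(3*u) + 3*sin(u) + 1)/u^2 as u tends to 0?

-9/2

Substitution gives 0/0; apply L'Hôpital's rule 2 times.
After differentiating numerator and denominator 2 times the quotient is (-9*e^(3*u) - 3*sin(u))/(2); at u = 0 this is -9/2.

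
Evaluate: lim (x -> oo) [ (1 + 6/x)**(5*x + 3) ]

e^(30)

The base → 1 and the exponent → ∞: a 1^∞ form.
Take logarithms: (5x + 3)·ln(1 + 6/x). Since ln(1+u) ~ u for small u, this behaves like (5x)·(6/x) → 30.
So the limit is e^(30).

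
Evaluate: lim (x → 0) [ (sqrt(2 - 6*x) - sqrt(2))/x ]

Substitution gives 0/0. Multiply numerator and denominator by the conjugate √(2 - 6x) + √2.
The numerator becomes (2 - 6x) − 2 = -6x, so the expression simplifies to -6/(√(2 - 6x) + √2).
Letting x → 0 gives -6/(2√2) = -3*√(2)/2.

-3*√(2)/2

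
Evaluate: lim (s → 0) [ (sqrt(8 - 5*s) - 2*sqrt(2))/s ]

A 0/0 form; rationalise with √(8 - 5s) + √8. This collapses the numerator to -5s, leaving -5/(√(8 - 5s) + √8) → -5/(2√8) = -5*√(2)/8.

-5*√(2)/8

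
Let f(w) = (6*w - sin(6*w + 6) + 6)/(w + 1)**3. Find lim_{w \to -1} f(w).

Direct substitution gives 0/0.
Apply L'Hôpital: lim (6 - 6*cos(6*w + 6))/(3*(w + 1)^2), still 0/0.
Apply L'Hôpital: lim (36*sin(6*w + 6))/(6*w + 6), still 0/0.
After 3 applications of L'Hôpital's rule the quotient is (216*cos(6*w + 6))/(6); substituting w = -1 gives 36.

36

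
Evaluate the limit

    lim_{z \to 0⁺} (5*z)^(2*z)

Base → 0⁺ and exponent → 0⁺: a 0^0 form.
Take logs: 2z·ln(5z). This is 0·(−∞); rewriting as ln(5z)/(1/(2z)) and applying L'Hôpital gives 0.
Hence the limit is e^0 = 1.

1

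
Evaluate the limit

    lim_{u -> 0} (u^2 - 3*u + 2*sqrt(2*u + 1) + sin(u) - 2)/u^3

Substitution gives 0/0; apply L'Hôpital's rule 3 times.
After differentiating numerator and denominator 3 times the quotient is (-cos(u) + 6/(2*u + 1)^(5/2))/(6); at u = 0 this is 5/6.

5/6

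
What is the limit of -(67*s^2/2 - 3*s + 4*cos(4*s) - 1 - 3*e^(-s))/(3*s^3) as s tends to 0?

Substitution gives 0/0 (the numerator vanishes to order 3).
Expand each term to order s^3: the coefficient of s^3 in 4·cos(4s) is 0 and in -3·e^(-s) is 1/2.
Lower-order terms cancel with the polynomial part, so the numerator is (1/2)·s^3 + o(s^3), and the limit is (1/2)/(-3) = -1/6.

-1/6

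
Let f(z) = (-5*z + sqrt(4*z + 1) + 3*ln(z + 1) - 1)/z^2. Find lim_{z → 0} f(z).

Substitution gives 0/0 (the numerator vanishes to order 2).
Expand each term to order z^2: the coefficient of z^2 in √(1 + 4z) is -2 and in 3·ln(1 + z) is -3/2.
Lower-order terms cancel with the polynomial part, so the numerator is (-7/2)·z^2 + o(z^2), and the limit is (-7/2)/(1) = -7/2.

-7/2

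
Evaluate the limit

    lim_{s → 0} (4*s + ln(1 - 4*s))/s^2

Direct substitution gives 0/0.
Apply L'Hôpital: lim (4 - 4/(1 - 4*s))/(2*s), still 0/0.
After 2 applications of L'Hôpital's rule the quotient is (-16/(1 - 4*s)^2)/(2); substituting s = 0 gives -8.

-8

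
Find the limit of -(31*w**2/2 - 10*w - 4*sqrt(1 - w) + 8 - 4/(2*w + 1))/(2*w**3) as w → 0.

-129/8

Substitution gives 0/0; apply L'Hôpital's rule 3 times.
After differentiating numerator and denominator 3 times the quotient is (192/(2*w + 1)^4 + 3/(2*(1 - w)^(5/2)))/(-12); at w = 0 this is -129/8.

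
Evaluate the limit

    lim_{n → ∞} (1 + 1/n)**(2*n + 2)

Write it as [(1 + 1/n)^n]^(2) · (1 + 1/n)^(2). The bracketed term tends to e^(1) and the second factor to 1, so the limit is e^(2).

e^(2)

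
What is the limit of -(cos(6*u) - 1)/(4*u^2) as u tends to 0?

9/2

Direct substitution gives 0/0.
Apply L'Hôpital: lim (-6*sin(6*u))/(-8*u), still 0/0.
After 2 applications of L'Hôpital's rule the quotient is (-36*cos(6*u))/(-8); substituting u = 0 gives 9/2.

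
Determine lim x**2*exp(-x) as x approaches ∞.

0

Write as x^2/e^{1x}, an ∞/∞ form.
Exponential growth dominates any polynomial, so repeated L'Hôpital (or the standard result) gives 0.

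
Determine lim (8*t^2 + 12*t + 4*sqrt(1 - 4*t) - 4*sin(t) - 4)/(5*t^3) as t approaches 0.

-46/15

Substitution gives 0/0; apply L'Hôpital's rule 3 times.
After differentiating numerator and denominator 3 times the quotient is (4*cos(t) - 96/(1 - 4*t)^(5/2))/(30); at t = 0 this is -46/15.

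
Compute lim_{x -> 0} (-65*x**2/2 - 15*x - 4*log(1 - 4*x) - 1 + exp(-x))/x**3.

511/6

Substitution gives 0/0; apply L'Hôpital's rule 3 times.
After differentiating numerator and denominator 3 times the quotient is (-e^(-x) - 512/(4*x - 1)^3)/(6); at x = 0 this is 511/6.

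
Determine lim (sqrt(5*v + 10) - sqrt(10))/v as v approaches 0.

√(10)/4

A 0/0 form; rationalise with √(10 + 5v) + √10. This collapses the numerator to 5v, leaving 5/(√(10 + 5v) + √10) → 5/(2√10) = √(10)/4.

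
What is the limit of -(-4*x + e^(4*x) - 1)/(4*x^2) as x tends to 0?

Direct substitution gives 0/0.
Apply L'Hôpital: lim (4*e^(4*x) - 4)/(-8*x), still 0/0.
After 2 applications of L'Hôpital's rule the quotient is (16*e^(4*x))/(-8); substituting x = 0 gives -2.

-2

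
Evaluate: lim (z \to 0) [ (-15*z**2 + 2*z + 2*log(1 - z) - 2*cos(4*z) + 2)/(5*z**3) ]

Substitution gives 0/0; apply L'Hôpital's rule 3 times.
After differentiating numerator and denominator 3 times the quotient is (-128*sin(4*z) + 4/(z - 1)^3)/(30); at z = 0 this is -2/15.

-2/15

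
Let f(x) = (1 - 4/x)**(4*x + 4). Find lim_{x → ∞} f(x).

e^(-16)

Let L be the limit and take ln: ln L = lim (4x + 4)·ln(1 - 4/x) = lim (4x + 4)·(-4/x + O(1/x²)) = -16.
Hence L = e^(-16).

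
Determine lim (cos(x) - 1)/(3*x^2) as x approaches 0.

Direct substitution gives 0/0.
Apply L'Hôpital: lim (-sin(x))/(6*x), still 0/0.
After 2 applications of L'Hôpital's rule the quotient is (-cos(x))/(6); substituting x = 0 gives -1/6.

-1/6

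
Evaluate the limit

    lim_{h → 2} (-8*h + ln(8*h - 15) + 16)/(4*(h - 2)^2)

-8

Direct substitution gives 0/0.
Apply L'Hôpital: lim (-8 + 8/(8*h - 15))/(8*h - 16), still 0/0.
After 2 applications of L'Hôpital's rule the quotient is (-64/(8*h - 15)^2)/(8); substituting h = 2 gives -8.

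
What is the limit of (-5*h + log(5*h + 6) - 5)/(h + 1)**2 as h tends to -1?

Direct substitution gives 0/0.
Apply L'Hôpital: lim (-5 + 5/(5*h + 6))/(2*h + 2), still 0/0.
After 2 applications of L'Hôpital's rule the quotient is (-25/(5*h + 6)^2)/(2); substituting h = -1 gives -25/2.

-25/2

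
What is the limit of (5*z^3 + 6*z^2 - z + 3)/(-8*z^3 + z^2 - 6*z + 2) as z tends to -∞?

Numerator and denominator both have degree 3.
Dividing every term by z^3, all lower-order terms vanish and the limit is the ratio of leading coefficients, 5/(-8) = -5/8.

-5/8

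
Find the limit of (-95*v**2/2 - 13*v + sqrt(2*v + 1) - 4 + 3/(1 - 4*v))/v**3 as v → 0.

Substitution gives 0/0 (the numerator vanishes to order 3).
Expand each term to order v^3: the coefficient of v^3 in 3·1/(1 - 4v) is 192 and in √(1 + 2v) is 1/2.
Lower-order terms cancel with the polynomial part, so the numerator is (385/2)·v^3 + o(v^3), and the limit is (385/2)/(1) = 385/2.

385/2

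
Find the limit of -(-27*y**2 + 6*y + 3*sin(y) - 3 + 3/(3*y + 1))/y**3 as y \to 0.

163/2

Substitution gives 0/0 (the numerator vanishes to order 3).
Expand each term to order y^3: the coefficient of y^3 in 3·sin(y) is -1/2 and in 3·1/(1 + 3y) is -81.
Lower-order terms cancel with the polynomial part, so the numerator is (-163/2)·y^3 + o(y^3), and the limit is (-163/2)/(-1) = 163/2.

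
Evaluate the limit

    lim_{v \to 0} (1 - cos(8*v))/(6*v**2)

16/3

Substitution gives 0/0.
Use (1 − cos u)/u² → 1/2 with u = 8v: the limit is 8²/(2·6) = 16/3.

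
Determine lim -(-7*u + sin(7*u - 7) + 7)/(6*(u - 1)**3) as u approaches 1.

343/36

Direct substitution gives 0/0.
Apply L'Hôpital: lim (7*cos(7*u - 7) - 7)/(-18*(u - 1)^2), still 0/0.
Apply L'Hôpital: lim (-49*sin(7*u - 7))/(36 - 36*u), still 0/0.
After 3 applications of L'Hôpital's rule the quotient is (-343*cos(7*u - 7))/(-36); substituting u = 1 gives 343/36.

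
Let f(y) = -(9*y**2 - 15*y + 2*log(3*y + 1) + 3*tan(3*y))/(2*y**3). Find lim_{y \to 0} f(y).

Substitution gives 0/0; apply L'Hôpital's rule 3 times.
After differentiating numerator and denominator 3 times the quotient is (486*tan(3*y)^2/cos(3*y)^2 + 162/cos(3*y)^2 + 108/(3*y + 1)^3)/(-12); at y = 0 this is -45/2.

-45/2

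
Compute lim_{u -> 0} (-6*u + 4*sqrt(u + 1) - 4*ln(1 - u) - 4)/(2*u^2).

3/4

Substitution gives 0/0 (the numerator vanishes to order 2).
Expand each term to order u^2: the coefficient of u^2 in 4·√(1 + u) is -1/2 and in -4·ln(1 - u) is 2.
Lower-order terms cancel with the polynomial part, so the numerator is (3/2)·u^2 + o(u^2), and the limit is (3/2)/(2) = 3/4.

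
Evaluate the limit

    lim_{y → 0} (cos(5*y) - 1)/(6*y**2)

Direct substitution gives 0/0.
Apply L'Hôpital: lim (-5*sin(5*y))/(12*y), still 0/0.
After 2 applications of L'Hôpital's rule the quotient is (-25*cos(5*y))/(12); substituting y = 0 gives -25/12.

-25/12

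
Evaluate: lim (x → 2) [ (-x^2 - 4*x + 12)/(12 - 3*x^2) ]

2/3

At x = 2 both the top and bottom vanish — a removable singularity. Factoring out (x - 2) from each leaves (-x - 6)/(-3*x - 6), which at x = 2 equals 2/3.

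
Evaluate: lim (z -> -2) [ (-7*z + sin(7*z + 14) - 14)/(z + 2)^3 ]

-343/6

Direct substitution gives 0/0.
Apply L'Hôpital: lim (7*cos(7*z + 14) - 7)/(3*(z + 2)^2), still 0/0.
Apply L'Hôpital: lim (-49*sin(7*z + 14))/(6*z + 12), still 0/0.
After 3 applications of L'Hôpital's rule the quotient is (-343*cos(7*z + 14))/(6); substituting z = -2 gives -343/6.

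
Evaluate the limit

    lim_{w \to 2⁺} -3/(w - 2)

As w → 2⁺, (w - 2) → 0⁺, so (w - 2)^1 → 0⁺ and -3/(w - 2)^1 → -∞.

-∞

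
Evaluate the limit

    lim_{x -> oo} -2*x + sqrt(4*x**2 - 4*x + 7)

This has the form ∞ − ∞. Multiply and divide by the conjugate √(4*x^2 - 4*x + 7) + 2x.
That gives (-4x + 7) / (√(4*x^2 - 4*x + 7) + 2x).
Divide numerator and denominator by x: the limit is -4/(2·2) = -1.

-1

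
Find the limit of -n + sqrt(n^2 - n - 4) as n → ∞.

-1/2

This has the form ∞ − ∞. Multiply and divide by the conjugate √(n^2 - n - 4) + n.
That gives (-n - 4) / (√(n^2 - n - 4) + n).
Divide numerator and denominator by n: the limit is -1/(2·1) = -1/2.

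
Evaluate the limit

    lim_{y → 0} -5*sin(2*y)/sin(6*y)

Substitution gives 0/0.
Divide numerator and denominator by y: sin(2y)/y → 2 and sin(6y)/y → 6, so the limit is -5·2/6 = -5/3.

-5/3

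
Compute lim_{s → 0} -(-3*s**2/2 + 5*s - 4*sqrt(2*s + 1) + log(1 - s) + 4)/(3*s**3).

7/9

Substitution gives 0/0; apply L'Hôpital's rule 3 times.
After differentiating numerator and denominator 3 times the quotient is (-12/(2*s + 1)^(5/2) + 2/(s - 1)^3)/(-18); at s = 0 this is 7/9.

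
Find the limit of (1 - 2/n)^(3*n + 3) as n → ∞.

Let L be the limit and take ln: ln L = lim (3n + 3)·ln(1 - 2/n) = lim (3n + 3)·(-2/n + O(1/n²)) = -6.
Hence L = e^(-6).

e^(-6)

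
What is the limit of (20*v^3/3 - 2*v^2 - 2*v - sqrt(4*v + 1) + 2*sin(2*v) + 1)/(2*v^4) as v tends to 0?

Substitution gives 0/0; apply L'Hôpital's rule 4 times.
After differentiating numerator and denominator 4 times the quotient is (32*sin(2*v) + 240/(4*v + 1)^(7/2))/(48); at v = 0 this is 5.

5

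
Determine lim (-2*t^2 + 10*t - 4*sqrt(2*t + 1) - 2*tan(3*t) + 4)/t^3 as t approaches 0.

Substitution gives 0/0; apply L'Hôpital's rule 3 times.
After differentiating numerator and denominator 3 times the quotient is (12*(36*(2*t + 1)^(5/2)*(cos(6*t) - 2)/(cos(6*t) + 1)^2 - 1)/(2*t + 1)^(5/2))/(6); at t = 0 this is -20.

-20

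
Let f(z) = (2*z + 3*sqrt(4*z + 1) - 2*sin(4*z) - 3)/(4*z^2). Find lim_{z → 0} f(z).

Substitution gives 0/0; apply L'Hôpital's rule 2 times.
After differentiating numerator and denominator 2 times the quotient is (32*sin(4*z) - 12/(4*z + 1)^(3/2))/(8); at z = 0 this is -3/2.

-3/2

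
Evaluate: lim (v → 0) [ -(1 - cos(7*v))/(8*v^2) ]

-49/16

Substitution gives 0/0.
Use (1 − cos u)/u² → 1/2 with u = 7v: the limit is 7²/(2·(-8)) = -49/16.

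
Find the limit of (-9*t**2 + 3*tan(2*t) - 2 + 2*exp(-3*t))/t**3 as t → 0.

Substitution gives 0/0 (the numerator vanishes to order 3).
Expand each term to order t^3: the coefficient of t^3 in 2·e^(-3t) is -9 and in 3·tan(2t) is 8.
Lower-order terms cancel with the polynomial part, so the numerator is (-1)·t^3 + o(t^3), and the limit is (-1)/(1) = -1.

-1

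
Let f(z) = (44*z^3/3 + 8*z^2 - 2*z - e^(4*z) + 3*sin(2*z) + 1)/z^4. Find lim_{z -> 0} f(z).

-32/3

Substitution gives 0/0; apply L'Hôpital's rule 4 times.
After differentiating numerator and denominator 4 times the quotient is (-256*e^(4*z) + 48*sin(2*z))/(24); at z = 0 this is -32/3.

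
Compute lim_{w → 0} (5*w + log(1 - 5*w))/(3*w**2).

-25/6

Direct substitution gives 0/0.
Apply L'Hôpital: lim (5 - 5/(1 - 5*w))/(6*w), still 0/0.
After 2 applications of L'Hôpital's rule the quotient is (-25/(1 - 5*w)^2)/(6); substituting w = 0 gives -25/6.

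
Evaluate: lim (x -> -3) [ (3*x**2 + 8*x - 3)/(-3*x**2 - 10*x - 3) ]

-5/4

Since x = -3 makes numerator and denominator zero, (x + 3) divides both.
Cancelling it gives (3*x - 1)/(-3*x - 1); now plug in x = -3 to get -5/4.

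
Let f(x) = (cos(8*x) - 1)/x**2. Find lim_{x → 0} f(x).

Direct substitution gives 0/0.
Apply L'Hôpital: lim (-8*sin(8*x))/(2*x), still 0/0.
After 2 applications of L'Hôpital's rule the quotient is (-64*cos(8*x))/(2); substituting x = 0 gives -32.

-32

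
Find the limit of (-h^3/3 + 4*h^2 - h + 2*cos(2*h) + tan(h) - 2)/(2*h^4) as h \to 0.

2/3

Substitution gives 0/0; apply L'Hôpital's rule 4 times.
After differentiating numerator and denominator 4 times the quotient is (32*cos(2*h) + 24*tan(h)^5 + 40*tan(h)^3 + 16*tan(h))/(48); at h = 0 this is 2/3.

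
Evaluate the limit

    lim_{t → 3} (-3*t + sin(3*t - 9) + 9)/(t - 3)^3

Direct substitution gives 0/0.
Apply L'Hôpital: lim (3*cos(3*t - 9) - 3)/(3*(t - 3)^2), still 0/0.
Apply L'Hôpital: lim (-9*sin(3*t - 9))/(6*t - 18), still 0/0.
After 3 applications of L'Hôpital's rule the quotient is (-27*cos(3*t - 9))/(6); substituting t = 3 gives -9/2.

-9/2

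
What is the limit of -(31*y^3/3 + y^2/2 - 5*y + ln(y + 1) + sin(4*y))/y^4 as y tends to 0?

1/4

Substitution gives 0/0; apply L'Hôpital's rule 4 times.
After differentiating numerator and denominator 4 times the quotient is (256*sin(4*y) - 6/(y + 1)^4)/(-24); at y = 0 this is 1/4.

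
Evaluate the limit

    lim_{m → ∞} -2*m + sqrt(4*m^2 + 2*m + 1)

1/2

An ∞ − ∞ form. Rationalising with the conjugate, the difference becomes (2m + 1) / (√(4*m^2 + 2*m + 1) + 2m).
For large m the denominator behaves like 2·2m, so the quotient tends to 2/4 = 1/2.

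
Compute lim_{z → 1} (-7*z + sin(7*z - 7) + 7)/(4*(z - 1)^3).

-343/24

Direct substitution gives 0/0.
Apply L'Hôpital: lim (7*cos(7*z - 7) - 7)/(12*(z - 1)^2), still 0/0.
Apply L'Hôpital: lim (-49*sin(7*z - 7))/(24*z - 24), still 0/0.
After 3 applications of L'Hôpital's rule the quotient is (-343*cos(7*z - 7))/(24); substituting z = 1 gives -343/24.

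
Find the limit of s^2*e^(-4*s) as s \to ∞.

0

Write as s^2/e^{4s}, an ∞/∞ form.
Exponential growth dominates any polynomial, so repeated L'Hôpital (or the standard result) gives 0.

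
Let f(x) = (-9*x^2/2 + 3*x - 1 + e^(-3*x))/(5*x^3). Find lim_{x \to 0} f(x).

Direct substitution gives 0/0.
Apply L'Hôpital: lim (-9*x + 3 - 3*e^(-3*x))/(15*x^2), still 0/0.
Apply L'Hôpital: lim (-9 + 9*e^(-3*x))/(30*x), still 0/0.
After 3 applications of L'Hôpital's rule the quotient is (-27*e^(-3*x))/(30); substituting x = 0 gives -9/10.

-9/10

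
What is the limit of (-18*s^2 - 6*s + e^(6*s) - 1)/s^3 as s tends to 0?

36

Direct substitution gives 0/0.
Apply L'Hôpital: lim (-36*s + 6*e^(6*s) - 6)/(3*s^2), still 0/0.
Apply L'Hôpital: lim (36*e^(6*s) - 36)/(6*s), still 0/0.
After 3 applications of L'Hôpital's rule the quotient is (216*e^(6*s))/(6); substituting s = 0 gives 36.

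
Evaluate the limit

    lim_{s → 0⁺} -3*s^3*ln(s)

This is a 0·(−∞) form. Rewrite as -3·ln(s) / s^(−3) and apply L'Hôpital:
the derivative quotient is -3·(1/s) / (−3·s^(−4)) = (3/3)·s^3 → 0.

0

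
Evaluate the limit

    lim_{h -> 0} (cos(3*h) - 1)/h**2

Direct substitution gives 0/0.
Apply L'Hôpital: lim (-3*sin(3*h))/(2*h), still 0/0.
After 2 applications of L'Hôpital's rule the quotient is (-9*cos(3*h))/(2); substituting h = 0 gives -9/2.

-9/2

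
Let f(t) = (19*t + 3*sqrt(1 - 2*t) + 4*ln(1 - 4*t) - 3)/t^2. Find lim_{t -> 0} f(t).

Substitution gives 0/0 (the numerator vanishes to order 2).
Expand each term to order t^2: the coefficient of t^2 in 4·ln(1 - 4t) is -32 and in 3·√(1 - 2t) is -3/2.
Lower-order terms cancel with the polynomial part, so the numerator is (-67/2)·t^2 + o(t^2), and the limit is (-67/2)/(1) = -67/2.

-67/2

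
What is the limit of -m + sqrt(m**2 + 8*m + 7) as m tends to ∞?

4

This has the form ∞ − ∞. Multiply and divide by the conjugate √(m^2 + 8*m + 7) + m.
That gives (8m + 7) / (√(m^2 + 8*m + 7) + m).
Divide numerator and denominator by m: the limit is 8/(2·1) = 4.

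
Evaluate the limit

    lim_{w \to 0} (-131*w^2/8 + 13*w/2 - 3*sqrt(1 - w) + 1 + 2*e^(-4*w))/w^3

Substitution gives 0/0 (the numerator vanishes to order 3).
Expand each term to order w^3: the coefficient of w^3 in 2·e^(-4w) is -64/3 and in -3·√(1 - w) is 3/16.
Lower-order terms cancel with the polynomial part, so the numerator is (-1015/48)·w^3 + o(w^3), and the limit is (-1015/48)/(1) = -1015/48.

-1015/48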